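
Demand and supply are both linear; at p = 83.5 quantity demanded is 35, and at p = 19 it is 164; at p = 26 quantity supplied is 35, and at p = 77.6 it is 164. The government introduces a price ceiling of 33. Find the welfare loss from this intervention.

968.37

Demand slope = (19 − 83.5)/(164 − 35) = −0.5, so p = 101 − 0.5q.
Supply slope = (77.6 − 26)/(164 − 35) = 0.4, so p = 12 + 0.4q.
Competitive equilibrium: 101 − 0.5q = 12 + 0.4q → q* = 98.8889, p* = 51.5556.
At the ceiling p = 33, quantity supplied = (33 − 12)/0.4 = 52.5.
Willingness to pay at q' = 52.5: 101 − 0.5·52.5 = 74.75.
Δq = 98.8889 − 52.5 = 46.3889; wedge = 74.75 − 33 = 41.75.
Deadweight loss = ½ × 46.3889 × 41.75 = 968.37.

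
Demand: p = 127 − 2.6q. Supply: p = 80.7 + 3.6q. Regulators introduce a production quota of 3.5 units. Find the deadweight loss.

Competitive equilibrium: 127 − 2.6q = 80.7 + 3.6q → q* = 7.4677, p* = 107.5839.
At q = 3.5: demand price = 127 − 2.6·3.5 = 117.9; supply price = 80.7 + 3.6·3.5 = 93.3.
Δq = 7.4677 − 3.5 = 3.9677; wedge = 117.9 − 93.3 = 24.6.
The triangle = ½ × 3.9677 × 24.6 = 48.80.

48.80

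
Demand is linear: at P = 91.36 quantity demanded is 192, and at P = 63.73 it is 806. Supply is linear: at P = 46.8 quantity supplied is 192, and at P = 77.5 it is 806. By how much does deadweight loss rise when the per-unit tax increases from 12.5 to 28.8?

3543.11

Demand slope = (63.73 − 91.36)/(806 − 192) = −0.045, so P = 100 − 0.045Q.
Supply slope = (77.5 − 46.8)/(806 − 192) = 0.05, so P = 37.2 + 0.05Q.
Competitive equilibrium: 100 − 0.045Q = 37.2 + 0.05Q → Q* = 661.0526, P* = 70.2526.
For a per-unit tax t: ΔQ = t/0.095, so DWL = ½·t·(t/0.095) = t²/0.19.
At t = 12.5: DWL = 822.368. At t = 28.8: DWL = 4365.474.
Increase = 4365.474 − 822.368 = 3543.11.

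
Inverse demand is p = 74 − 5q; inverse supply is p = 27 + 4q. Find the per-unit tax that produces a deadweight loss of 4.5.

Competitive equilibrium: 74 − 5q = 27 + 4q → q* = 5.2222, p* = 47.8889.
A tax t gives Δq = t/9 and wedge t, so DWL = t²/18.
t²/18 = 4.5 → t² = 81 → t = 9.

9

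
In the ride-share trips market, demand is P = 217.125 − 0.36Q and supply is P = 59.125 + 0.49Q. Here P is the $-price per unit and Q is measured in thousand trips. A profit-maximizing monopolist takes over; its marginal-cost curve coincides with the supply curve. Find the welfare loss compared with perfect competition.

Competitive equilibrium: 217.125 − 0.36Q = 59.125 + 0.49Q → Q* = 185.8824, P* = 150.2074.
Marginal revenue: MR = 217.125 − 0.72Q. Set MR = MC: 217.125 − 0.72Q = 59.125 + 0.49Q → Q_m = 130.5785.
Price P_m = 217.125 − 0.36·130.5785 = 170.1167; MC(Q_m) = 59.125 + 0.49·130.5785 = 123.1085.
Competitive Q* = 185.8824, so ΔQ = 55.3039; wedge = 170.1167 − 123.1085 = 47.0082.
Welfare loss = ½ × 55.3039 × 47.0082 = $1299.87 thousand.

$1299.87 thousand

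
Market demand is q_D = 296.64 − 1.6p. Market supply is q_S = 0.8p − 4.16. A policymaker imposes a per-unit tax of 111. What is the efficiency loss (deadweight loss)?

3285.60

In inverse form: demand p = 185.4 − 0.625q, supply p = 5.2 + 1.25q.
Competitive equilibrium: 185.4 − 0.625q = 5.2 + 1.25q → q* = 96.1067, p* = 125.3333.
With the tax, the buyer price exceeds the seller price by 111: (185.4 − 0.625q) − (5.2 + 1.25q) = 111 → q' = 36.9067.
Δq = 96.1067 − 36.9067 = 59.2; the wedge equals the tax, 111.
The triangle = ½ × 59.2 × 111 = 3285.60.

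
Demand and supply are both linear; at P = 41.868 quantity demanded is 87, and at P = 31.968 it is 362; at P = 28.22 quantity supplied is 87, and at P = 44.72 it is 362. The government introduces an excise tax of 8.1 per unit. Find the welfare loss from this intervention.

Demand slope = (31.968 − 41.868)/(362 − 87) = −0.036, so P = 45 − 0.036Q.
Supply slope = (44.72 − 28.22)/(362 − 87) = 0.06, so P = 23 + 0.06Q.
Competitive equilibrium: 45 − 0.036Q = 23 + 0.06Q → Q* = 229.1667, P* = 36.75.
With the tax, the buyer price exceeds the seller price by 8.1: (45 − 0.036Q) − (23 + 0.06Q) = 8.1 → Q' = 144.7917.
ΔQ = 229.1667 − 144.7917 = 84.375; the wedge equals the tax, 8.1.
Deadweight loss = ½ × 84.375 × 8.1 = 341.72.

341.72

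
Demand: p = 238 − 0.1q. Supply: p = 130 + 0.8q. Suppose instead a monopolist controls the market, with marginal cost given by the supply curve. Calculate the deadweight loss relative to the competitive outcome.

Competitive equilibrium: 238 − 0.1q = 130 + 0.8q → q* = 120, p* = 226.
Marginal revenue: MR = 238 − 0.2q. Set MR = MC: 238 − 0.2q = 130 + 0.8q → q_m = 108.
Price p_m = 238 − 0.1·108 = 227.2; MC(q_m) = 130 + 0.8·108 = 216.4.
Competitive q* = 120, so Δq = 12; wedge = 227.2 − 216.4 = 10.8.
The triangle = ½ × 12 × 10.8 = 64.80.

64.80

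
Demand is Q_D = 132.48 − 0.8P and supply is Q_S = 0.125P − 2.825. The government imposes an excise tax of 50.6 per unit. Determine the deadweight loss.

In inverse form: demand P = 165.6 − 1.25Q, supply P = 22.6 + 8Q.
Competitive equilibrium: 165.6 − 1.25Q = 22.6 + 8Q → Q* = 15.4595, P* = 146.2757.
With the tax, the buyer price exceeds the seller price by 50.6: (165.6 − 1.25Q) − (22.6 + 8Q) = 50.6 → Q' = 9.9892.
ΔQ = 15.4595 − 9.9892 = 5.4703; the wedge equals the tax, 50.6.
Welfare loss = ½ × 5.4703 × 50.6 = 138.40.

138.40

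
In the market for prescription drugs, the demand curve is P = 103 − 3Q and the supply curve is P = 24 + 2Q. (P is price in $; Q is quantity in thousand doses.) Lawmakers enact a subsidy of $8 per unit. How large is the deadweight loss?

Competitive equilibrium: 103 − 3Q = 24 + 2Q → Q* = 15.8, P* = 55.6.
The subsidy lowers effective supply by 8: P = 16 + 2Q.
New quantity: 103 − 3Q = 16 + 2Q → Q' = 17.4.
Overproduction ΔQ = 17.4 − 15.8 = 1.6; wedge = subsidy = 8.
Deadweight loss = ½ × 1.6 × 8 = $6.40 thousand.

$6.40 thousand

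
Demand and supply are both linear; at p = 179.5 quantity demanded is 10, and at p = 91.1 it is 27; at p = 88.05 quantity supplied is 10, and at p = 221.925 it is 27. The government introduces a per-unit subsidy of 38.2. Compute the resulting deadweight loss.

55.80

Demand slope = (91.1 − 179.5)/(27 − 10) = −5.2, so p = 231.5 − 5.2q.
Supply slope = (221.925 − 88.05)/(27 − 10) = 7.875, so p = 9.3 + 7.875q.
Competitive equilibrium: 231.5 − 5.2q = 9.3 + 7.875q → q* = 16.9943, p* = 143.1298.
The subsidy lowers effective supply by 38.2: p = 7.875q − 28.9.
New quantity: 231.5 − 5.2q = 7.875q − 28.9 → q' = 19.9159.
Overproduction Δq = 19.9159 − 16.9943 = 2.9216; wedge = subsidy = 38.2.
DWL = ½ × 2.9216 × 38.2 = 55.80.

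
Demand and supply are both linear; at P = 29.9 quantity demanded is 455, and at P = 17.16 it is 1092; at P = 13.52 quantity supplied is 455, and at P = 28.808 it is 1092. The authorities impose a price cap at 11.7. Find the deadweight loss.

4417.58

Demand slope = (17.16 − 29.9)/(1092 − 455) = −0.02, so P = 39 − 0.02Q.
Supply slope = (28.808 − 13.52)/(1092 − 455) = 0.024, so P = 2.6 + 0.024Q.
Competitive equilibrium: 39 − 0.02Q = 2.6 + 0.024Q → Q* = 827.27273, P* = 22.45455.
At the ceiling P = 11.7, quantity supplied = (11.7 − 2.6)/0.024 = 379.16667.
Willingness to pay at Q' = 379.16667: 39 − 0.02·379.16667 = 31.41667.
ΔQ = 827.27273 − 379.16667 = 448.10606; wedge = 31.41667 − 11.7 = 19.71667.
DWL = ½ × 448.10606 × 19.71667 = 4417.58.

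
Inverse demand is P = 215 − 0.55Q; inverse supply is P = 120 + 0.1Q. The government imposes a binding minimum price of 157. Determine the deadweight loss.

538.34

Competitive equilibrium: 215 − 0.55Q = 120 + 0.1Q → Q* = 146.1538, P* = 134.6154.
At the floor P = 157, quantity demanded = (215 − 157)/0.55 = 105.4545.
Sellers' marginal cost at Q' = 105.4545: 120 + 0.1·105.4545 = 130.5455.
ΔQ = 146.1538 − 105.4545 = 40.6993; wedge = 157 − 130.5455 = 26.4545.
Deadweight loss = ½ × 40.6993 × 26.4545 = 538.34.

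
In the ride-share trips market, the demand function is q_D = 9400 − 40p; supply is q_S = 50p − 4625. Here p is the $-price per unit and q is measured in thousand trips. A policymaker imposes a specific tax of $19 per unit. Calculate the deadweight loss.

In inverse form: demand p = 235 − 0.025q, supply p = 92.5 + 0.02q.
Competitive equilibrium: 235 − 0.025q = 92.5 + 0.02q → q* = 3166.6667, p* = 155.8333.
With the tax, the buyer price exceeds the seller price by 19: (235 − 0.025q) − (92.5 + 0.02q) = 19 → q' = 2744.4444.
Δq = 3166.6667 − 2744.4444 = 422.2223; the wedge equals the tax, 19.
Welfare loss = ½ × 422.2223 × 19 = $4011.11 thousand.

$4011.11 thousand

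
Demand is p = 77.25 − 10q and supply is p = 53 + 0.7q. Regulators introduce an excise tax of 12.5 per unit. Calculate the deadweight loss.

Competitive equilibrium: 77.25 − 10q = 53 + 0.7q → q* = 2.2664, p* = 54.5864.
With the tax, the buyer price exceeds the seller price by 12.5: (77.25 − 10q) − (53 + 0.7q) = 12.5 → q' = 1.0981.
Δq = 2.2664 − 1.0981 = 1.1683; the wedge equals the tax, 12.5.
The triangle = ½ × 1.1683 × 12.5 = 7.30.

7.30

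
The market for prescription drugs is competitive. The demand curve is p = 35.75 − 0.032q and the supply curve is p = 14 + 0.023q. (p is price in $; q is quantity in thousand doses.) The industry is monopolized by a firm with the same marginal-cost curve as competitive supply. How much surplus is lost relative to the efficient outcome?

$581.82 thousand

Competitive equilibrium: 35.75 − 0.032q = 14 + 0.023q → q* = 395.4545, p* = 23.0955.
Marginal revenue: MR = 35.75 − 0.064q. Set MR = MC: 35.75 − 0.064q = 14 + 0.023q → q_m = 250.
Price p_m = 35.75 − 0.032·250 = 27.75; MC(q_m) = 14 + 0.023·250 = 19.75.
Competitive q* = 395.4545, so Δq = 145.4545; wedge = 27.75 − 19.75 = 8.
DWL = ½ × 145.4545 × 8 = $581.82 thousand.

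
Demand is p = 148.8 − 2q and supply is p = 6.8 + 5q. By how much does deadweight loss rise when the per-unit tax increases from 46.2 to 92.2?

454.74

Competitive equilibrium: 148.8 − 2q = 6.8 + 5q → q* = 20.2857, p* = 108.2286.
For a per-unit tax t: Δq = t/7, so DWL = ½·t·(t/7) = t²/14.
At t = 46.2: DWL = 152.46. At t = 92.2: DWL = 607.203.
Increase = 607.203 − 152.46 = 454.74.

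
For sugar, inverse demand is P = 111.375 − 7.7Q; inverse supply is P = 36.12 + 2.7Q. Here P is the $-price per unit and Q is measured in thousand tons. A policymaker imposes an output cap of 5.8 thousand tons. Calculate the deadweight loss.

$10.72 thousand

Competitive equilibrium: 111.375 − 7.7Q = 36.12 + 2.7Q → Q* = 7.2361, P* = 55.6574.
At Q = 5.8: demand price = 111.375 − 7.7·5.8 = 66.715; supply price = 36.12 + 2.7·5.8 = 51.78.
ΔQ = 7.2361 − 5.8 = 1.4361; wedge = 66.715 − 51.78 = 14.935.
DWL = ½ × 1.4361 × 14.935 = $10.72 thousand.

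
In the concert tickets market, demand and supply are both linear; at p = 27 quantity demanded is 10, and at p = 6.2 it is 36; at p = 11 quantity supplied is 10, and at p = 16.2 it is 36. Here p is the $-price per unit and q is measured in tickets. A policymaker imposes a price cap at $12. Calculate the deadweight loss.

$60.50

Demand slope = (6.2 − 27)/(36 − 10) = −0.8, so p = 35 − 0.8q.
Supply slope = (16.2 − 11)/(36 − 10) = 0.2, so p = 9 + 0.2q.
Competitive equilibrium: 35 − 0.8q = 9 + 0.2q → q* = 26, p* = 14.2.
At the ceiling p = 12, quantity supplied = (12 − 9)/0.2 = 15.
Willingness to pay at q' = 15: 35 − 0.8·15 = 23.
Δq = 26 − 15 = 11; wedge = 23 − 12 = 11.
DWL = ½ × 11 × 11 = $60.50.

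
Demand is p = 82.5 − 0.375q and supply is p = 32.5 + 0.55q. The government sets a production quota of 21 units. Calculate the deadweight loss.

Competitive equilibrium: 82.5 − 0.375q = 32.5 + 0.55q → q* = 54.0541, p* = 62.2297.
At q = 21: demand price = 82.5 − 0.375·21 = 74.625; supply price = 32.5 + 0.55·21 = 44.05.
Δq = 54.0541 − 21 = 33.0541; wedge = 74.625 − 44.05 = 30.575.
DWL = ½ × 33.0541 × 30.575 = 505.31.

505.31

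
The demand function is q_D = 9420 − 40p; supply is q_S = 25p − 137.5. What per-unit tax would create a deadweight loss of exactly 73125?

97.5

In inverse form: demand p = 235.5 − 0.025q, supply p = 5.5 + 0.04q.
Competitive equilibrium: 235.5 − 0.025q = 5.5 + 0.04q → q* = 3538.4615, p* = 147.0385.
A tax t gives Δq = t/0.065 and wedge t, so DWL = t²/0.13.
t²/0.13 = 73125 → t² = 9506.25 → t = 97.5.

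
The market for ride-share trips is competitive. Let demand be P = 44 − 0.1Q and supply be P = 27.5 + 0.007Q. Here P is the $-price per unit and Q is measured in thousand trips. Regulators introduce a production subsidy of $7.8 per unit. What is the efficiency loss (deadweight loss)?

$284.30 thousand

Competitive equilibrium: 44 − 0.1Q = 27.5 + 0.007Q → Q* = 154.2056, P* = 28.5794.
The subsidy lowers effective supply by 7.8: P = 19.7 + 0.007Q.
New quantity: 44 − 0.1Q = 19.7 + 0.007Q → Q' = 227.1028.
Overproduction ΔQ = 227.1028 − 154.2056 = 72.8972; wedge = subsidy = 7.8.
Deadweight loss = ½ × 72.8972 × 7.8 = $284.30 thousand.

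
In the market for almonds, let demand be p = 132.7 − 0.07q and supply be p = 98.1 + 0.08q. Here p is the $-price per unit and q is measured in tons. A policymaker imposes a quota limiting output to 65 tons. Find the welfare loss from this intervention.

Competitive equilibrium: 132.7 − 0.07q = 98.1 + 0.08q → q* = 230.6667, p* = 116.5533.
At q = 65: demand price = 132.7 − 0.07·65 = 128.15; supply price = 98.1 + 0.08·65 = 103.3.
Δq = 230.6667 − 65 = 165.6667; wedge = 128.15 − 103.3 = 24.85.
Welfare loss = ½ × 165.6667 × 24.85 = $2058.41.

$2058.41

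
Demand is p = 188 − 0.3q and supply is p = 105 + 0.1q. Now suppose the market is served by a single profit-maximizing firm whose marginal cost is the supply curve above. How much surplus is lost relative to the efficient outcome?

Competitive equilibrium: 188 − 0.3q = 105 + 0.1q → q* = 207.5, p* = 125.75.
Marginal revenue: MR = 188 − 0.6q. Set MR = MC: 188 − 0.6q = 105 + 0.1q → q_m = 118.5714.
Price p_m = 188 − 0.3·118.5714 = 152.4286; MC(q_m) = 105 + 0.1·118.5714 = 116.8571.
Competitive q* = 207.5, so Δq = 88.9286; wedge = 152.4286 − 116.8571 = 35.5715.
Welfare loss = ½ × 88.9286 × 35.5715 = 1581.66.

1581.66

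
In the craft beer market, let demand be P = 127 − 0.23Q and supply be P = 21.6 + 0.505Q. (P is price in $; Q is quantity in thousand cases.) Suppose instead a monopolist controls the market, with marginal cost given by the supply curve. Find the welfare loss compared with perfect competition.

$429.30 thousand

Competitive equilibrium: 127 − 0.23Q = 21.6 + 0.505Q → Q* = 143.40136, P* = 94.01769.
Marginal revenue: MR = 127 − 0.46Q. Set MR = MC: 127 − 0.46Q = 21.6 + 0.505Q → Q_m = 109.2228.
Price P_m = 127 − 0.23·109.2228 = 101.87876; MC(Q_m) = 21.6 + 0.505·109.2228 = 76.75751.
Competitive Q* = 143.40136, so ΔQ = 34.17856; wedge = 101.87876 − 76.75751 = 25.12125.
Welfare loss = ½ × 34.17856 × 25.12125 = $429.30 thousand.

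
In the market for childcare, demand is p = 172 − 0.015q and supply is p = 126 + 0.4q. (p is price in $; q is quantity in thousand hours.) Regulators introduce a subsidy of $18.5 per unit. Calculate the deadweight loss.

Competitive equilibrium: 172 − 0.015q = 126 + 0.4q → q* = 110.8434, p* = 170.3373.
The subsidy lowers effective supply by 18.5: p = 107.5 + 0.4q.
New quantity: 172 − 0.015q = 107.5 + 0.4q → q' = 155.4217.
Overproduction Δq = 155.4217 − 110.8434 = 44.5783; wedge = subsidy = 18.5.
The triangle = ½ × 44.5783 × 18.5 = $412.35 thousand.

$412.35 thousand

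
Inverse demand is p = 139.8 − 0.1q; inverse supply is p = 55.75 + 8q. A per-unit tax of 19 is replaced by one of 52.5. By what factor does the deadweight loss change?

7.635

Competitive equilibrium: 139.8 − 0.1q = 55.75 + 8q → q* = 10.3765, p* = 138.7623.
For a per-unit tax t: Δq = t/8.1, so DWL = ½·t·(t/8.1) = t²/16.2.
At t = 19: DWL = 22.284. At t = 52.5: DWL = 170.139.
Ratio = (52.5/19)² = 7.635.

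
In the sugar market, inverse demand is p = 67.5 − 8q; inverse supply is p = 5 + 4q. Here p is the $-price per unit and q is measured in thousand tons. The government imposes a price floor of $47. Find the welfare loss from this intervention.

$42 thousand

Competitive equilibrium: 67.5 − 8q = 5 + 4q → q* = 5.2083, p* = 25.8333.
At the floor p = 47, quantity demanded = (67.5 − 47)/8 = 2.5625.
Sellers' marginal cost at q' = 2.5625: 5 + 4·2.5625 = 15.25.
Δq = 5.2083 − 2.5625 = 2.6458; wedge = 47 − 15.25 = 31.75.
The triangle = ½ × 2.6458 × 31.75 = $42 thousand.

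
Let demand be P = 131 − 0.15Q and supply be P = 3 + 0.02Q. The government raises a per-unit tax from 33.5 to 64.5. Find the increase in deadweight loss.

8935.29

Competitive equilibrium: 131 − 0.15Q = 3 + 0.02Q → Q* = 752.9412, P* = 18.0588.
For a per-unit tax t: ΔQ = t/0.17, so DWL = ½·t·(t/0.17) = t²/0.34.
At t = 33.5: DWL = 3300.735. At t = 64.5: DWL = 12236.029.
Increase = 12236.029 − 3300.735 = 8935.29.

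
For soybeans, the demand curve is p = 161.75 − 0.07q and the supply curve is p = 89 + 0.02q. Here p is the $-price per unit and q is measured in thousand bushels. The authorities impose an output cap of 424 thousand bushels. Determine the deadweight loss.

$6647.045 thousand

Competitive equilibrium: 161.75 − 0.07q = 89 + 0.02q → q* = 808.33333, p* = 105.16667.
At q = 424: demand price = 161.75 − 0.07·424 = 132.07; supply price = 89 + 0.02·424 = 97.48.
Δq = 808.33333 − 424 = 384.33333; wedge = 132.07 − 97.48 = 34.59.
Deadweight loss = ½ × 384.33333 × 34.59 = $6647.045 thousand.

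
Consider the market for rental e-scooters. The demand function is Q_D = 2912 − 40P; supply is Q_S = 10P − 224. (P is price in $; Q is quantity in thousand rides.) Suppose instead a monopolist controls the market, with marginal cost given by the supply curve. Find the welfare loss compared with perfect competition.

$282.24 thousand

In inverse form: demand P = 72.8 − 0.025Q, supply P = 22.4 + 0.1Q.
Competitive equilibrium: 72.8 − 0.025Q = 22.4 + 0.1Q → Q* = 403.2, P* = 62.72.
Marginal revenue: MR = 72.8 − 0.05Q. Set MR = MC: 72.8 − 0.05Q = 22.4 + 0.1Q → Q_m = 336.
Price P_m = 72.8 − 0.025·336 = 64.4; MC(Q_m) = 22.4 + 0.1·336 = 56.
Competitive Q* = 403.2, so ΔQ = 67.2; wedge = 64.4 − 56 = 8.4.
The triangle = ½ × 67.2 × 8.4 = $282.24 thousand.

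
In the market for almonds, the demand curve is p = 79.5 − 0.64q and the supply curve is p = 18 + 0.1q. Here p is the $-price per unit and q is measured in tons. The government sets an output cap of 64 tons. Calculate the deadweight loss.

$135.09

Competitive equilibrium: 79.5 − 0.64q = 18 + 0.1q → q* = 83.1081, p* = 26.3108.
At q = 64: demand price = 79.5 − 0.64·64 = 38.54; supply price = 18 + 0.1·64 = 24.4.
Δq = 83.1081 − 64 = 19.1081; wedge = 38.54 − 24.4 = 14.14.
The triangle = ½ × 19.1081 × 14.14 = $135.09.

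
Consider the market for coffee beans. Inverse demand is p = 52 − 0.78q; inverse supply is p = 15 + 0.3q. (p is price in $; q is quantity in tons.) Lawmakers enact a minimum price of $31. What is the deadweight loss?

Competitive equilibrium: 52 − 0.78q = 15 + 0.3q → q* = 34.2593, p* = 25.2778.
At the floor p = 31, quantity demanded = (52 − 31)/0.78 = 26.9231.
Sellers' marginal cost at q' = 26.9231: 15 + 0.3·26.9231 = 23.0769.
Δq = 34.2593 − 26.9231 = 7.3362; wedge = 31 − 23.0769 = 7.9231.
Welfare loss = ½ × 7.3362 × 7.9231 = $29.06.

$29.06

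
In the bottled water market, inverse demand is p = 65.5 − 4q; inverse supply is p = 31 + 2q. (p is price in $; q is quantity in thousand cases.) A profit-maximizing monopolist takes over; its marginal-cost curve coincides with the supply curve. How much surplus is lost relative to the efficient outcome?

Competitive equilibrium: 65.5 − 4q = 31 + 2q → q* = 5.75, p* = 42.5.
Marginal revenue: MR = 65.5 − 8q. Set MR = MC: 65.5 − 8q = 31 + 2q → q_m = 3.45.
Price p_m = 65.5 − 4·3.45 = 51.7; MC(q_m) = 31 + 2·3.45 = 37.9.
Competitive q* = 5.75, so Δq = 2.3; wedge = 51.7 − 37.9 = 13.8.
The triangle = ½ × 2.3 × 13.8 = $15.87 thousand.

$15.87 thousand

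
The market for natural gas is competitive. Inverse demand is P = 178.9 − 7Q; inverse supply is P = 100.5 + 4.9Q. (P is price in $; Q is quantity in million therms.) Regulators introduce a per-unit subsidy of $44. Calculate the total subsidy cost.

$452.57 million

Competitive equilibrium: 178.9 − 7Q = 100.5 + 4.9Q → Q* = 6.5882, P* = 132.7824.
The subsidy lowers effective supply by 44: P = 56.5 + 4.9Q.
New quantity: 178.9 − 7Q = 56.5 + 4.9Q → Q' = 10.2857.
Total subsidy cost = 44 × 10.2857 = $452.57 million.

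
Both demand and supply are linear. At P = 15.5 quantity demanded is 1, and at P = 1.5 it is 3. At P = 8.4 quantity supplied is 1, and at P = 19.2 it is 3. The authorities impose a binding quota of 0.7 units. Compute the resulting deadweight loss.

4.72

Demand slope = (1.5 − 15.5)/(3 − 1) = −7, so P = 22.5 − 7Q.
Supply slope = (19.2 − 8.4)/(3 − 1) = 5.4, so P = 3 + 5.4Q.
Competitive equilibrium: 22.5 − 7Q = 3 + 5.4Q → Q* = 1.5726, P* = 11.4919.
At Q = 0.7: demand price = 22.5 − 7·0.7 = 17.6; supply price = 3 + 5.4·0.7 = 6.78.
ΔQ = 1.5726 − 0.7 = 0.8726; wedge = 17.6 − 6.78 = 10.82.
The triangle = ½ × 0.8726 × 10.82 = 4.72.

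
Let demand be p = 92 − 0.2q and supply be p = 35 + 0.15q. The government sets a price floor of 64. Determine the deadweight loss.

Competitive equilibrium: 92 − 0.2q = 35 + 0.15q → q* = 162.8571, p* = 59.4286.
At the floor p = 64, quantity demanded = (92 − 64)/0.2 = 140.
Sellers' marginal cost at q' = 140: 35 + 0.15·140 = 56.
Δq = 162.8571 − 140 = 22.8571; wedge = 64 − 56 = 8.
The triangle = ½ × 22.8571 × 8 = 91.43.

91.43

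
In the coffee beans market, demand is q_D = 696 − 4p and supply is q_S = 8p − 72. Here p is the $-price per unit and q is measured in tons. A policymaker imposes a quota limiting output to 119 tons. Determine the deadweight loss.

$19320.19

In inverse form: demand p = 174 − 0.25q, supply p = 9 + 0.125q.
Competitive equilibrium: 174 − 0.25q = 9 + 0.125q → q* = 440, p* = 64.
At q = 119: demand price = 174 − 0.25·119 = 144.25; supply price = 9 + 0.125·119 = 23.875.
Δq = 440 − 119 = 321; wedge = 144.25 − 23.875 = 120.375.
Welfare loss = ½ × 321 × 120.375 = $19320.19.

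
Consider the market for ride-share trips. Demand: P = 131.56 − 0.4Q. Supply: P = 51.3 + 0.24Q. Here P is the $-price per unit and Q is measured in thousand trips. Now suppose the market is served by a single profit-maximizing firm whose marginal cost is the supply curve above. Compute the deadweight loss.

$744.46 thousand

Competitive equilibrium: 131.56 − 0.4Q = 51.3 + 0.24Q → Q* = 125.4063, P* = 81.3975.
Marginal revenue: MR = 131.56 − 0.8Q. Set MR = MC: 131.56 − 0.8Q = 51.3 + 0.24Q → Q_m = 77.1731.
Price P_m = 131.56 − 0.4·77.1731 = 100.6908; MC(Q_m) = 51.3 + 0.24·77.1731 = 69.8215.
Competitive Q* = 125.4063, so ΔQ = 48.2332; wedge = 100.6908 − 69.8215 = 30.8693.
Deadweight loss = ½ × 48.2332 × 30.8693 = $744.46 thousand.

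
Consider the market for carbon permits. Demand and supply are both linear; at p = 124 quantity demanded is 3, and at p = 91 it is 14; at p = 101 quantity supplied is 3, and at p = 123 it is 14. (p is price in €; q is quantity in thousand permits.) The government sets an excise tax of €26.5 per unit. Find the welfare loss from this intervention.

€70.225 thousand

Demand slope = (91 − 124)/(14 − 3) = −3, so p = 133 − 3q.
Supply slope = (123 − 101)/(14 − 3) = 2, so p = 95 + 2q.
Competitive equilibrium: 133 − 3q = 95 + 2q → q* = 7.6, p* = 110.2.
With the tax, the buyer price exceeds the seller price by 26.5: (133 − 3q) − (95 + 2q) = 26.5 → q' = 2.3.
Δq = 7.6 − 2.3 = 5.3; the wedge equals the tax, 26.5.
Deadweight loss = ½ × 5.3 × 26.5 = €70.225 thousand.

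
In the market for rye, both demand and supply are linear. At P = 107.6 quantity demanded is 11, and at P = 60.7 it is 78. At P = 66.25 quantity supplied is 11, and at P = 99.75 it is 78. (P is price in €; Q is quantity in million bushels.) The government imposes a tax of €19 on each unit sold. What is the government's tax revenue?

€562.875 million

Demand slope = (60.7 − 107.6)/(78 − 11) = −0.7, so P = 115.3 − 0.7Q.
Supply slope = (99.75 − 66.25)/(78 − 11) = 0.5, so P = 60.75 + 0.5Q.
Competitive equilibrium: 115.3 − 0.7Q = 60.75 + 0.5Q → Q* = 45.4583, P* = 83.4792.
With the tax, the buyer price exceeds the seller price by 19: (115.3 − 0.7Q) − (60.75 + 0.5Q) = 19 → Q' = 29.625.
Tax revenue = 19 × 29.625 = €562.875 million.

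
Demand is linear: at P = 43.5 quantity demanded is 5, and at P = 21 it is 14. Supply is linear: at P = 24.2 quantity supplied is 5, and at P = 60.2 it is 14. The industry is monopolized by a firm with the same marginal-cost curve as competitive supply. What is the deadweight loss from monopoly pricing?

15.93

Demand slope = (21 − 43.5)/(14 − 5) = −2.5, so P = 56 − 2.5Q.
Supply slope = (60.2 − 24.2)/(14 − 5) = 4, so P = 4.2 + 4Q.
Competitive equilibrium: 56 − 2.5Q = 4.2 + 4Q → Q* = 7.9692, P* = 36.0769.
Marginal revenue: MR = 56 − 5Q. Set MR = MC: 56 − 5Q = 4.2 + 4Q → Q_m = 5.7556.
Price P_m = 56 − 2.5·5.7556 = 41.611; MC(Q_m) = 4.2 + 4·5.7556 = 27.2224.
Competitive Q* = 7.9692, so ΔQ = 2.2136; wedge = 41.611 − 27.2224 = 14.3886.
Welfare loss = ½ × 2.2136 × 14.3886 = 15.93.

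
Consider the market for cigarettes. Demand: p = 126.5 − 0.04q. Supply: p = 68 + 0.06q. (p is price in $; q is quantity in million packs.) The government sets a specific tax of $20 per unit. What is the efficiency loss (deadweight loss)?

Competitive equilibrium: 126.5 − 0.04q = 68 + 0.06q → q* = 585, p* = 103.1.
With the tax, the buyer price exceeds the seller price by 20: (126.5 − 0.04q) − (68 + 0.06q) = 20 → q' = 385.
Δq = 585 − 385 = 200; the wedge equals the tax, 20.
Deadweight loss = ½ × 200 × 20 = $2000 million.

$2000 million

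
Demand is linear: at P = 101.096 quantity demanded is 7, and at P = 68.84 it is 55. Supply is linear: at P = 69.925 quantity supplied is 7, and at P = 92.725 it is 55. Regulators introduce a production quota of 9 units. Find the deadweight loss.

363.51

Demand slope = (68.84 − 101.096)/(55 − 7) = −0.672, so P = 105.8 − 0.672Q.
Supply slope = (92.725 − 69.925)/(55 − 7) = 0.475, so P = 66.6 + 0.475Q.
Competitive equilibrium: 105.8 − 0.672Q = 66.6 + 0.475Q → Q* = 34.1761, P* = 82.8337.
At Q = 9: demand price = 105.8 − 0.672·9 = 99.752; supply price = 66.6 + 0.475·9 = 70.875.
ΔQ = 34.1761 − 9 = 25.1761; wedge = 99.752 − 70.875 = 28.877.
DWL = ½ × 25.1761 × 28.877 = 363.51.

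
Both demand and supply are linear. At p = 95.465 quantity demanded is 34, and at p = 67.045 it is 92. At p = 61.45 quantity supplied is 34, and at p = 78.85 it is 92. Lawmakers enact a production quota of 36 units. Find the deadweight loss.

Demand slope = (67.045 − 95.465)/(92 − 34) = −0.49, so p = 112.125 − 0.49q.
Supply slope = (78.85 − 61.45)/(92 − 34) = 0.3, so p = 51.25 + 0.3q.
Competitive equilibrium: 112.125 − 0.49q = 51.25 + 0.3q → q* = 77.057, p* = 74.3671.
At q = 36: demand price = 112.125 − 0.49·36 = 94.485; supply price = 51.25 + 0.3·36 = 62.05.
Δq = 77.057 − 36 = 41.057; wedge = 94.485 − 62.05 = 32.435.
Welfare loss = ½ × 41.057 × 32.435 = 665.84.

665.84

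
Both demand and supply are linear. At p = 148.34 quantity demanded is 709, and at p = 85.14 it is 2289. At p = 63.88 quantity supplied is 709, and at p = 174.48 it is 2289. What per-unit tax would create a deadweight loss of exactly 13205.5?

53.9

Demand slope = (85.14 − 148.34)/(2289 − 709) = −0.04, so p = 176.7 − 0.04q.
Supply slope = (174.48 − 63.88)/(2289 − 709) = 0.07, so p = 14.25 + 0.07q.
Competitive equilibrium: 176.7 − 0.04q = 14.25 + 0.07q → q* = 1476.8182, p* = 117.6273.
A tax t gives Δq = t/0.11 and wedge t, so DWL = t²/0.22.
t²/0.22 = 13205.5 → t² = 2905.21 → t = 53.9.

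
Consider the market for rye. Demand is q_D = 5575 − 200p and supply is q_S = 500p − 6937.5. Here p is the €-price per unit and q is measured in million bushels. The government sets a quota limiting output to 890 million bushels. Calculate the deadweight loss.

In inverse form: demand p = 27.875 − 0.005q, supply p = 13.875 + 0.002q.
Competitive equilibrium: 27.875 − 0.005q = 13.875 + 0.002q → q* = 2000, p* = 17.875.
At q = 890: demand price = 27.875 − 0.005·890 = 23.425; supply price = 13.875 + 0.002·890 = 15.655.
Δq = 2000 − 890 = 1110; wedge = 23.425 − 15.655 = 7.77.
The triangle = ½ × 1110 × 7.77 = €4312.35 million.

€4312.35 million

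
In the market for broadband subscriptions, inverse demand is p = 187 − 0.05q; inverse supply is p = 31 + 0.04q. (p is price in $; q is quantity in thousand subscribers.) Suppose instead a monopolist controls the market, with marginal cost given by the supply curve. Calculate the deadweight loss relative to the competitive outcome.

$17244.90 thousand

Competitive equilibrium: 187 − 0.05q = 31 + 0.04q → q* = 1733.3333, p* = 100.3333.
Marginal revenue: MR = 187 − 0.1q. Set MR = MC: 187 − 0.1q = 31 + 0.04q → q_m = 1114.2857.
Price p_m = 187 − 0.05·1114.2857 = 131.2857; MC(q_m) = 31 + 0.04·1114.2857 = 75.5714.
Competitive q* = 1733.3333, so Δq = 619.0476; wedge = 131.2857 − 75.5714 = 55.7143.
Welfare loss = ½ × 619.0476 × 55.7143 = $17244.90 thousand.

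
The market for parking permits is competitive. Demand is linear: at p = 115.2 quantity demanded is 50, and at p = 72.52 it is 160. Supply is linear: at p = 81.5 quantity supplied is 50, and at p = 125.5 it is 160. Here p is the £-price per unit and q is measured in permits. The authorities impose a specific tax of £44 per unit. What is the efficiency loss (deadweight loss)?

Demand slope = (72.52 − 115.2)/(160 − 50) = −0.388, so p = 134.6 − 0.388q.
Supply slope = (125.5 − 81.5)/(160 − 50) = 0.4, so p = 61.5 + 0.4q.
Competitive equilibrium: 134.6 − 0.388q = 61.5 + 0.4q → q* = 92.7665, p* = 98.6066.
With the tax, the buyer price exceeds the seller price by 44: (134.6 − 0.388q) − (61.5 + 0.4q) = 44 → q' = 36.9289.
Δq = 92.7665 − 36.9289 = 55.8376; the wedge equals the tax, 44.
Welfare loss = ½ × 55.8376 × 44 = £1228.43.

£1228.43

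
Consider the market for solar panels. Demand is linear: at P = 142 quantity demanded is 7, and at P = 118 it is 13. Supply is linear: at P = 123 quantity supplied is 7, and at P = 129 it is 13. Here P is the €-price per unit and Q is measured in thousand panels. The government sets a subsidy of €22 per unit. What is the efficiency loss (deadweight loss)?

Demand slope = (118 − 142)/(13 − 7) = −4, so P = 170 − 4Q.
Supply slope = (129 − 123)/(13 − 7) = 1, so P = 116 + Q.
Competitive equilibrium: 170 − 4Q = 116 + Q → Q* = 10.8, P* = 126.8.
The subsidy lowers effective supply by 22: P = 94 + Q.
New quantity: 170 − 4Q = 94 + Q → Q' = 15.2.
Overproduction ΔQ = 15.2 − 10.8 = 4.4; wedge = subsidy = 22.
Deadweight loss = ½ × 4.4 × 22 = €48.40 thousand.

€48.40 thousand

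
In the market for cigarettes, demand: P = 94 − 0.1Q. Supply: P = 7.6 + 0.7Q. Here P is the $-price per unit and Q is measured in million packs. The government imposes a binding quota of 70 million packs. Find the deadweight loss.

$577.60 million

Competitive equilibrium: 94 − 0.1Q = 7.6 + 0.7Q → Q* = 108, P* = 83.2.
At Q = 70: demand price = 94 − 0.1·70 = 87; supply price = 7.6 + 0.7·70 = 56.6.
ΔQ = 108 − 70 = 38; wedge = 87 − 56.6 = 30.4.
DWL = ½ × 38 × 30.4 = $577.60 million.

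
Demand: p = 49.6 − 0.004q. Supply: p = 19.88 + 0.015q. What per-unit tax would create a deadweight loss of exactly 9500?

19

Competitive equilibrium: 49.6 − 0.004q = 19.88 + 0.015q → q* = 1564.2105, p* = 43.3432.
A tax t gives Δq = t/0.019 and wedge t, so DWL = t²/0.038.
t²/0.038 = 9500 → t² = 361 → t = 19.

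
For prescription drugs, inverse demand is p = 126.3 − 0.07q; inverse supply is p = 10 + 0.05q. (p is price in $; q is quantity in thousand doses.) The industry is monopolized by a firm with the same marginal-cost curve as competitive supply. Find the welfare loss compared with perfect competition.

Competitive equilibrium: 126.3 − 0.07q = 10 + 0.05q → q* = 969.16667, p* = 58.45833.
Marginal revenue: MR = 126.3 − 0.14q. Set MR = MC: 126.3 − 0.14q = 10 + 0.05q → q_m = 612.10526.
Price p_m = 126.3 − 0.07·612.10526 = 83.45263; MC(q_m) = 10 + 0.05·612.10526 = 40.60526.
Competitive q* = 969.16667, so Δq = 357.06141; wedge = 83.45263 − 40.60526 = 42.84737.
Welfare loss = ½ × 357.06141 × 42.84737 = $7649.57 thousand.

$7649.57 thousand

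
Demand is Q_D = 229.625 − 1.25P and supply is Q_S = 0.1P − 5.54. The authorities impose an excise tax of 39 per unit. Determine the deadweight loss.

In inverse form: demand P = 183.7 − 0.8Q, supply P = 55.4 + 10Q.
Competitive equilibrium: 183.7 − 0.8Q = 55.4 + 10Q → Q* = 11.8796, P* = 174.1963.
With the tax, the buyer price exceeds the seller price by 39: (183.7 − 0.8Q) − (55.4 + 10Q) = 39 → Q' = 8.2685.
ΔQ = 11.8796 − 8.2685 = 3.6111; the wedge equals the tax, 39.
The triangle = ½ × 3.6111 × 39 = 70.42.

70.42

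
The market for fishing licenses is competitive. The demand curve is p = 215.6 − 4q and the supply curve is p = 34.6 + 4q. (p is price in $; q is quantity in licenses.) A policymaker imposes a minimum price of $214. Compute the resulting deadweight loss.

Competitive equilibrium: 215.6 − 4q = 34.6 + 4q → q* = 22.625, p* = 125.1.
At the floor p = 214, quantity demanded = (215.6 − 214)/4 = 0.4.
Sellers' marginal cost at q' = 0.4: 34.6 + 4·0.4 = 36.2.
Δq = 22.625 − 0.4 = 22.225; wedge = 214 − 36.2 = 177.8.
Welfare loss = ½ × 22.225 × 177.8 = $1975.80.

$1975.80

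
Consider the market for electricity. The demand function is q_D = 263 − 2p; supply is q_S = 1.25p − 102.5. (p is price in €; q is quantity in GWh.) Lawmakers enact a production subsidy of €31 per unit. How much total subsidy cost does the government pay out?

€1919.62

In inverse form: demand p = 131.5 − 0.5q, supply p = 82 + 0.8q.
Competitive equilibrium: 131.5 − 0.5q = 82 + 0.8q → q* = 38.0769, p* = 112.4615.
The subsidy lowers effective supply by 31: p = 51 + 0.8q.
New quantity: 131.5 − 0.5q = 51 + 0.8q → q' = 61.9231.
Total subsidy cost = 31 × 61.9231 = €1919.62.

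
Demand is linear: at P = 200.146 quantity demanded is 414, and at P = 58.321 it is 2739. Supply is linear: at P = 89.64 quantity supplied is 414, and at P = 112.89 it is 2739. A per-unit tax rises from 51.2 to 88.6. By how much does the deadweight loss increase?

Demand slope = (58.321 − 200.146)/(2739 − 414) = −0.061, so P = 225.4 − 0.061Q.
Supply slope = (112.89 − 89.64)/(2739 − 414) = 0.01, so P = 85.5 + 0.01Q.
Competitive equilibrium: 225.4 − 0.061Q = 85.5 + 0.01Q → Q* = 1970.4225, P* = 105.2042.
For a per-unit tax t: ΔQ = t/0.071, so DWL = ½·t·(t/0.071) = t²/0.142.
At t = 51.2: DWL = 18460.845. At t = 88.6: DWL = 55281.408.
Increase = 55281.408 − 18460.845 = 36820.56.

36820.56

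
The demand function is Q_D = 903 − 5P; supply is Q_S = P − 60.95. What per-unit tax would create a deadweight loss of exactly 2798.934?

In inverse form: demand P = 180.6 − 0.2Q, supply P = 60.95 + Q.
Competitive equilibrium: 180.6 − 0.2Q = 60.95 + Q → Q* = 99.7083, P* = 160.6583.
A tax t gives ΔQ = t/1.2 and wedge t, so DWL = t²/2.4.
t²/2.4 = 2798.934 → t² = 6717.4416 → t = 81.96.

81.96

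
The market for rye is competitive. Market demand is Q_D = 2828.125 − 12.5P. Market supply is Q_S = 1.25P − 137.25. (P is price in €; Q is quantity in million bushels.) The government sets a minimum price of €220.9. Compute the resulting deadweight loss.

In inverse form: demand P = 226.25 − 0.08Q, supply P = 109.8 + 0.8Q.
Competitive equilibrium: 226.25 − 0.08Q = 109.8 + 0.8Q → Q* = 132.3295, P* = 215.6636.
At the floor P = 220.9, quantity demanded = (226.25 − 220.9)/0.08 = 66.875.
Sellers' marginal cost at Q' = 66.875: 109.8 + 0.8·66.875 = 163.3.
ΔQ = 132.3295 − 66.875 = 65.4545; wedge = 220.9 − 163.3 = 57.6.
DWL = ½ × 65.4545 × 57.6 = €1885.09 million.

€1885.09 million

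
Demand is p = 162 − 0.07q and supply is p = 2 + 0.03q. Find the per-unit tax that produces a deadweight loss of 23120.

68

Competitive equilibrium: 162 − 0.07q = 2 + 0.03q → q* = 1600, p* = 50.
A tax t gives Δq = t/0.1 and wedge t, so DWL = t²/0.2.
t²/0.2 = 23120 → t² = 4624 → t = 68.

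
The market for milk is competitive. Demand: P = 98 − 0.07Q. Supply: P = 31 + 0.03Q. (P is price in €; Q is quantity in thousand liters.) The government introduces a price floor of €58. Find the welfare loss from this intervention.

Competitive equilibrium: 98 − 0.07Q = 31 + 0.03Q → Q* = 670, P* = 51.1.
At the floor P = 58, quantity demanded = (98 − 58)/0.07 = 571.42857.
Sellers' marginal cost at Q' = 571.42857: 31 + 0.03·571.42857 = 48.14286.
ΔQ = 670 − 571.42857 = 98.57143; wedge = 58 − 48.14286 = 9.85714.
The triangle = ½ × 98.57143 × 9.85714 = €485.82 thousand.

€485.82 thousand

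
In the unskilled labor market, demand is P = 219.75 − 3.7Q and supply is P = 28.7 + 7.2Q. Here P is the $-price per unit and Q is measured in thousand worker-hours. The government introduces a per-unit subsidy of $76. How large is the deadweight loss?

$264.95 thousand

Competitive equilibrium: 219.75 − 3.7Q = 28.7 + 7.2Q → Q* = 17.52752, P* = 154.89817.
The subsidy lowers effective supply by 76: P = 7.2Q − 47.3.
New quantity: 219.75 − 3.7Q = 7.2Q − 47.3 → Q' = 24.5.
Overproduction ΔQ = 24.5 − 17.52752 = 6.97248; wedge = subsidy = 76.
Deadweight loss = ½ × 6.97248 × 76 = $264.95 thousand.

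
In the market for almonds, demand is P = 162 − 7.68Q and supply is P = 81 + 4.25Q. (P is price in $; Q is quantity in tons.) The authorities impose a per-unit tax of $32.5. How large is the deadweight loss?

Competitive equilibrium: 162 − 7.68Q = 81 + 4.25Q → Q* = 6.7896, P* = 109.8558.
With the tax, the buyer price exceeds the seller price by 32.5: (162 − 7.68Q) − (81 + 4.25Q) = 32.5 → Q' = 4.0654.
ΔQ = 6.7896 − 4.0654 = 2.7242; the wedge equals the tax, 32.5.
DWL = ½ × 2.7242 × 32.5 = $44.27.

$44.27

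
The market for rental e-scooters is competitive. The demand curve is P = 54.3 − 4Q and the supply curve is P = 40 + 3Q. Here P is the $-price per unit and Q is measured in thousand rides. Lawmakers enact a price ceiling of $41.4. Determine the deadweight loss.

$8.70 thousand

Competitive equilibrium: 54.3 − 4Q = 40 + 3Q → Q* = 2.0429, P* = 46.1286.
At the ceiling P = 41.4, quantity supplied = (41.4 − 40)/3 = 0.4667.
Willingness to pay at Q' = 0.4667: 54.3 − 4·0.4667 = 52.4332.
ΔQ = 2.0429 − 0.4667 = 1.5762; wedge = 52.4332 − 41.4 = 11.0332.
Deadweight loss = ½ × 1.5762 × 11.0332 = $8.70 thousand.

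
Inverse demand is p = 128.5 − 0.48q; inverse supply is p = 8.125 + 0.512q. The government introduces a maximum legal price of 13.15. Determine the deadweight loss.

Competitive equilibrium: 128.5 − 0.48q = 8.125 + 0.512q → q* = 121.3458, p* = 70.254.
At the ceiling p = 13.15, quantity supplied = (13.15 − 8.125)/0.512 = 9.8145.
Willingness to pay at q' = 9.8145: 128.5 − 0.48·9.8145 = 123.789.
Δq = 121.3458 − 9.8145 = 111.5313; wedge = 123.789 − 13.15 = 110.639.
DWL = ½ × 111.5313 × 110.639 = 6169.86.

6169.86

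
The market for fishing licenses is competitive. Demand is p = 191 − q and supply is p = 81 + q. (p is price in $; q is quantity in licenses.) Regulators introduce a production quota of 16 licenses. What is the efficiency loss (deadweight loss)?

$1521

Competitive equilibrium: 191 − q = 81 + q → q* = 55, p* = 136.
At q = 16: demand price = 191 − 1·16 = 175; supply price = 81 + 1·16 = 97.
Δq = 55 − 16 = 39; wedge = 175 − 97 = 78.
Deadweight loss = ½ × 39 × 78 = $1521.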